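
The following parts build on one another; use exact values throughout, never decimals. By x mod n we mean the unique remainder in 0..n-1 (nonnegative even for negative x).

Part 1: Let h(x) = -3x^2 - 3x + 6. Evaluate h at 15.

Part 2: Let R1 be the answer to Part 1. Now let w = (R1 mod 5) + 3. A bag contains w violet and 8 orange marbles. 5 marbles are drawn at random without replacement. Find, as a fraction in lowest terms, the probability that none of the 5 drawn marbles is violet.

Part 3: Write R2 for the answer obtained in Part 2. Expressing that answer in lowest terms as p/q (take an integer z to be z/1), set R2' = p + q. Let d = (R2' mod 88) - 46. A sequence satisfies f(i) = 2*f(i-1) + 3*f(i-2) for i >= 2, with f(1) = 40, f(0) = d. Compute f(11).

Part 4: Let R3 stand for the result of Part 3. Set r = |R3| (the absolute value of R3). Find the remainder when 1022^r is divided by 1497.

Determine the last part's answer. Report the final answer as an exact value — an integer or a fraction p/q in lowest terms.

Part 1: -3*(15)^2 - 3*(15)^1 + 6 = (-675) + (-45) + (6) = -714; answer -714
Part 2: R1 = -714; w = 4; total draws C(12,5) = 792; favorable C(8,5) = 56; P = 7/99; answer 7/99
Part 3: R2 = 7/99; threaded value p + q = 106; d = -28; f(2) = 2*(40) + 3*(-28) = -4; iterating: f(2)=-4, f(3)=112, f(4)=212, f(5)=760, f(6)=2156, f(7)=6592, f(8)=19652, f(9)=59080, f(10)=177116, f(11)=531472; answer 531472
Part 4: R3 = 531472; r = 531472; squarings mod 1497: 1022^1=1022, 1022^2=1075, 1022^4=1438, 1022^8=487, 1022^16=643, 1022^32=277, 1022^64=382, 1022^128=715, 1022^256=748, 1022^512=1123, 1022^1024=655, 1022^2048=883, 1022^4096=1249, 1022^8192=127, 1022^16384=1159, 1022^32768=472, 1022^65536=1228, 1022^131072=505, 1022^262144=535, 1022^524288=298; 1022^531472 = 1022^16 * 1022^1024 * 1022^2048 * 1022^4096 * 1022^524288 = 427 (mod 1497); answer 427

427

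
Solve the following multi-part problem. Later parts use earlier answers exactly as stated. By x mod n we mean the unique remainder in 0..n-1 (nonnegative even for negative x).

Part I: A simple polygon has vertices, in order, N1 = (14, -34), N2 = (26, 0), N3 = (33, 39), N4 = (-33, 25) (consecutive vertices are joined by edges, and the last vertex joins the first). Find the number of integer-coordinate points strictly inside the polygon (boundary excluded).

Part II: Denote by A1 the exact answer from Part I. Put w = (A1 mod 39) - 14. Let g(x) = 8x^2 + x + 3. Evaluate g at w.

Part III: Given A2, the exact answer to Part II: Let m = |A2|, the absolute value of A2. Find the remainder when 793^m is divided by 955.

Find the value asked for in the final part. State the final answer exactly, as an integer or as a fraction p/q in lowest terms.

797

Part I: cross terms: (14*0 - 26*-34)=884, (26*39 - 33*0)=1014, (33*25 - -33*39)=2112, (-33*-34 - 14*25)=772; twice the area = |4782| = 4782; area = 2391; boundary points = 2 + 1 + 2 + 1 = 6; strictly interior points = area - boundary/2 + 1 = 2389; answer 2389
Part II: A1 = 2389; w = -4; 8*(-4)^2 + 1*(-4)^1 + 3 = (128) + (-4) + (3) = 127; answer 127
Part III: A2 = 127; m = 127; squarings mod 955: 793^1=793, 793^2=459, 793^4=581, 793^8=446, 793^16=276, 793^32=731, 793^64=516; 793^127 = 793^1 * 793^2 * 793^4 * 793^8 * 793^16 * 793^32 * 793^64 = 797 (mod 955); answer 797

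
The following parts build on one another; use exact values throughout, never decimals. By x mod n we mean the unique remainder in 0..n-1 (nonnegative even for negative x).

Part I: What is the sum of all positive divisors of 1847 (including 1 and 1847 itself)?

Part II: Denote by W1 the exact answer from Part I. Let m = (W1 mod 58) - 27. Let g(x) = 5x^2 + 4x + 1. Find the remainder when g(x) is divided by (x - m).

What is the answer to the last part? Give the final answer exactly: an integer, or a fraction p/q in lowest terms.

2738

Part I: 1847 is prime, so its only divisors are 1 and 1847; sigma = 1 + 1847 = 1848; answer 1848
Part II: W1 = 1848; m = 23; remainder = value at the root: 5*(23)^2 + 4*(23)^1 + 1 = (2645) + (92) + (1) = 2738; answer 2738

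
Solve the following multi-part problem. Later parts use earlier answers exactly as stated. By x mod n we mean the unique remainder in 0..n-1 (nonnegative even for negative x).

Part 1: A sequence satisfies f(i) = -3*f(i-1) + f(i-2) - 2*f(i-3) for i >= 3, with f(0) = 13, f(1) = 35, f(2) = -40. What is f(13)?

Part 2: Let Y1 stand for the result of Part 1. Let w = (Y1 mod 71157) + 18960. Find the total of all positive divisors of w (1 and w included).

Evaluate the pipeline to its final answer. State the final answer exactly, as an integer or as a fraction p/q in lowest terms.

Part 1: f(3) = -3*(-40) + 1*(35) - 2*(13) = 129; iterating: f(3)=129, f(4)=-497, f(5)=1700, f(6)=-5855, f(7)=20259, f(8)=-70032, f(9)=242065, f(10)=-836745, f(11)=2892364, f(12)=-9997967, f(13)=34559755; answer 34559755
Part 2: Y1 = 34559755; w = 67570; 67570 = 2 * 5 * 29 * 233; sigma = (1 + 2) * (1 + 5) * (1 + 29) * (1 + 233) = 3 * 6 * 30 * 234 = 126360; answer 126360

126360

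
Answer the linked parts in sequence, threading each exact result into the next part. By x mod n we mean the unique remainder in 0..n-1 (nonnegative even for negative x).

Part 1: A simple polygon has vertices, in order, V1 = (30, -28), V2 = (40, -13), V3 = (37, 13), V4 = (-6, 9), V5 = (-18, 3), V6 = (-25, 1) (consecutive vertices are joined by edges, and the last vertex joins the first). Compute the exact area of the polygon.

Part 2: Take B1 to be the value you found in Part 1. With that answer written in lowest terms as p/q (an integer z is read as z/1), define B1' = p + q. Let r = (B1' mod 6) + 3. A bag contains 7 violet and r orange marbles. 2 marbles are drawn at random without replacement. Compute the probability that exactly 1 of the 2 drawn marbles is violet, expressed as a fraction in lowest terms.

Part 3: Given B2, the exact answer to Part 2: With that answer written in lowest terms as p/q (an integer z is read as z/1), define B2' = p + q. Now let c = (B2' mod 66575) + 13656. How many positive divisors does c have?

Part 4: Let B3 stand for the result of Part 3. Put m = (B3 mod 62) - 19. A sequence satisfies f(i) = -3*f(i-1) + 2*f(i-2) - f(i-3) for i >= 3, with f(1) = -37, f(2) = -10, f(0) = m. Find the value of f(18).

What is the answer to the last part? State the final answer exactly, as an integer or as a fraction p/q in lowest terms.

Part 1: cross terms: (30*-13 - 40*-28)=730, (40*13 - 37*-13)=1001, (37*9 - -6*13)=411, (-6*3 - -18*9)=144, (-18*1 - -25*3)=57, (-25*-28 - 30*1)=670; twice the area = |3013| = 3013; area = 3013/2; answer 3013/2
Part 2: B1 = 3013/2; threaded value p + q = 3015; r = 6; total draws C(13,2) = 78; favorable C(7,1)*C(6,1) = 42; P = 7/13; answer 7/13
Part 3: B2 = 7/13; threaded value p + q = 20; c = 13676; 13676 = 2^2 * 13 * 263; number of divisors = (2+1) * (1+1) * (1+1) = 12; answer 12
Part 4: B3 = 12; m = -7; f(3) = -3*(-10) + 2*(-37) - 1*(-7) = -37; iterating: f(3)=-37, f(4)=128, f(5)=-448, f(6)=1637, f(7)=-5935, f(8)=21527, f(9)=-78088, f(10)=283253, f(11)=-1027462, f(12)=3726980, f(13)=-13519117, f(14)=49038773, f(15)=-177881533, f(16)=645241262, f(17)=-2340525625, f(18)=8489940932; answer 8489940932

8489940932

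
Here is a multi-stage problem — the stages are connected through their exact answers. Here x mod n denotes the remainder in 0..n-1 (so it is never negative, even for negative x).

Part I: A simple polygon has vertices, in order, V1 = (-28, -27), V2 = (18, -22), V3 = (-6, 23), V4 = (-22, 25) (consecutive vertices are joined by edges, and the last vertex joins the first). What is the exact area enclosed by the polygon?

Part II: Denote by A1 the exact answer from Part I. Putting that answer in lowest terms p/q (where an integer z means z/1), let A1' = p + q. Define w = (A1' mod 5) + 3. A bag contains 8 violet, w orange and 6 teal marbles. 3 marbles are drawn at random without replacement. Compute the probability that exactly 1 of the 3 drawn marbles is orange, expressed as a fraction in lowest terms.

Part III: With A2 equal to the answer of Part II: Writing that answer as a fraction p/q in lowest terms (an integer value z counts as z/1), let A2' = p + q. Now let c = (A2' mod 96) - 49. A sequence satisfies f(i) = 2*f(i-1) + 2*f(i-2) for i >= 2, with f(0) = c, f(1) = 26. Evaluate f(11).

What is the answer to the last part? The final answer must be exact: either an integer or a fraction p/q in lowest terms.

Part I: cross terms: (-28*-22 - 18*-27)=1102, (18*23 - -6*-22)=282, (-6*25 - -22*23)=356, (-22*-27 - -28*25)=1294; twice the area = |3034| = 3034; area = 1517; answer 1517
Part II: A1 = 1517; threaded value p + q = 1518; w = 6; total draws C(20,3) = 1140; favorable C(6,1)*C(14,2) = 546; P = 91/190; answer 91/190
Part III: A2 = 91/190; threaded value p + q = 281; c = 40; f(2) = 2*(26) + 2*(40) = 132; iterating: f(2)=132, f(3)=316, f(4)=896, f(5)=2424, f(6)=6640, f(7)=18128, f(8)=49536, f(9)=135328, f(10)=369728, f(11)=1010112; answer 1010112

1010112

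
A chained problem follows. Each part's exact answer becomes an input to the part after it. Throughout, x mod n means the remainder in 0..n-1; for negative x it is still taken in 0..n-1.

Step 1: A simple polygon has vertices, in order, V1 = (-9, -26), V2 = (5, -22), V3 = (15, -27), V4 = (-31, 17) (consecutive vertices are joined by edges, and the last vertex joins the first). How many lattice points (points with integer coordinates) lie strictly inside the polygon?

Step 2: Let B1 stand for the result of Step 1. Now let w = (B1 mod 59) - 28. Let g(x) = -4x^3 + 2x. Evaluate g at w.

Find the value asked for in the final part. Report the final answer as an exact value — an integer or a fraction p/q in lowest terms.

Step 1: cross terms: (-9*-22 - 5*-26)=328, (5*-27 - 15*-22)=195, (15*17 - -31*-27)=-582, (-31*-26 - -9*17)=959; twice the area = |900| = 900; area = 450; boundary points = 2 + 5 + 2 + 1 = 10; strictly interior points = area - boundary/2 + 1 = 446; answer 446
Step 2: B1 = 446; w = 5; -4*(5)^3 + 2*(5)^1 = (-500) + (10) = -490; answer -490

-490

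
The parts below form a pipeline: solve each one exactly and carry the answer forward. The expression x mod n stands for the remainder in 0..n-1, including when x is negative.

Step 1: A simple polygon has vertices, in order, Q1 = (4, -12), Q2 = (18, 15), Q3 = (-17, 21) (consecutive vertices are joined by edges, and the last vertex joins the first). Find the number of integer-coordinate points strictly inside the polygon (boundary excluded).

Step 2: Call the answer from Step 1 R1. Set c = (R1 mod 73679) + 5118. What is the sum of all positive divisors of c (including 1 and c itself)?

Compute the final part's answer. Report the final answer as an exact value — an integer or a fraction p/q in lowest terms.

7512

Step 1: cross terms: (4*15 - 18*-12)=276, (18*21 - -17*15)=633, (-17*-12 - 4*21)=120; twice the area = |1029| = 1029; area = 1029/2; boundary points = 1 + 1 + 3 = 5; strictly interior points = area - boundary/2 + 1 = 513; answer 513
Step 2: R1 = 513; c = 5631; 5631 = 3 * 1877; sigma = (1 + 3) * (1 + 1877) = 4 * 1878 = 7512; answer 7512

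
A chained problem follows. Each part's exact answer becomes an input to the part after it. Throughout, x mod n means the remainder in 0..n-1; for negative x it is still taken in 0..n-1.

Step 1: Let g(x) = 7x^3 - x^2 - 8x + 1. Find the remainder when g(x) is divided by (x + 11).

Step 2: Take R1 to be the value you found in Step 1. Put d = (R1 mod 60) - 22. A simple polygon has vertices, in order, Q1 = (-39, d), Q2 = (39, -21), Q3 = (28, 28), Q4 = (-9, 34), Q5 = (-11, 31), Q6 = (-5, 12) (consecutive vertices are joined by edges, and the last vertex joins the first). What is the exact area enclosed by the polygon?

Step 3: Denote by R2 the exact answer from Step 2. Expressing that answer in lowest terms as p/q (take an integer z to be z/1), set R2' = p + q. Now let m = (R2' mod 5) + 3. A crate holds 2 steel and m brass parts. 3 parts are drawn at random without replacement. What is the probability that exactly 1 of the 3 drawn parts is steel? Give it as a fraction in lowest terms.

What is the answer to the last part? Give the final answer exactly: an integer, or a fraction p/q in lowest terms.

3/5

Step 1: remainder = value at the root: 7*(-11)^3 - 1*(-11)^2 - 8*(-11)^1 + 1 = (-9317) + (-121) + (88) + (1) = -9349; answer -9349
Step 2: R1 = -9349; d = -11; cross terms: (-39*-21 - 39*-11)=1248, (39*28 - 28*-21)=1680, (28*34 - -9*28)=1204, (-9*31 - -11*34)=95, (-11*12 - -5*31)=23, (-5*-11 - -39*12)=523; twice the area = |4773| = 4773; area = 4773/2; answer 4773/2
Step 3: R2 = 4773/2; threaded value p + q = 4775; m = 3; total draws C(5,3) = 10; favorable C(2,1)*C(3,2) = 6; P = 3/5; answer 3/5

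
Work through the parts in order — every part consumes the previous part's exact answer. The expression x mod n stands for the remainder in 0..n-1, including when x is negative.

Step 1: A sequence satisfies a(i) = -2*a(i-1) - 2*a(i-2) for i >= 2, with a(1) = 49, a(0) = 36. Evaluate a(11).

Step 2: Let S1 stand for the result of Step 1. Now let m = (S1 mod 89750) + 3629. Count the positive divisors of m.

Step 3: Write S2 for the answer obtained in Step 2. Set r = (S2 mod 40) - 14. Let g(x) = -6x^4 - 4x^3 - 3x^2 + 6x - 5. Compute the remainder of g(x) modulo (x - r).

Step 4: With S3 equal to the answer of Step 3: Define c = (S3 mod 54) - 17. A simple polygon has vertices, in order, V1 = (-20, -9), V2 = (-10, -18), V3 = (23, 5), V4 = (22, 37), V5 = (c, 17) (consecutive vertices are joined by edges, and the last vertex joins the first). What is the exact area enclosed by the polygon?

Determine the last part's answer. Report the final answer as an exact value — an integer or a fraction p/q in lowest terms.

2365/2

Step 1: a(2) = -2*(49) - 2*(36) = -170; iterating: a(2)=-170, a(3)=242, a(4)=-144, a(5)=-196, a(6)=680, a(7)=-968, a(8)=576, a(9)=784, a(10)=-2720, a(11)=3872; answer 3872
Step 2: S1 = 3872; m = 7501; 7501 = 13 * 577; number of divisors = (1+1) * (1+1) = 4; answer 4
Step 3: S2 = 4; r = -10; remainder = value at the root: -6*(-10)^4 - 4*(-10)^3 - 3*(-10)^2 + 6*(-10)^1 - 5 = (-60000) + (4000) + (-300) + (-60) + (-5) = -56365; answer -56365
Step 4: S3 = -56365; c = -6; cross terms: (-20*-18 - -10*-9)=270, (-10*5 - 23*-18)=364, (23*37 - 22*5)=741, (22*17 - -6*37)=596, (-6*-9 - -20*17)=394; twice the area = |2365| = 2365; area = 2365/2; answer 2365/2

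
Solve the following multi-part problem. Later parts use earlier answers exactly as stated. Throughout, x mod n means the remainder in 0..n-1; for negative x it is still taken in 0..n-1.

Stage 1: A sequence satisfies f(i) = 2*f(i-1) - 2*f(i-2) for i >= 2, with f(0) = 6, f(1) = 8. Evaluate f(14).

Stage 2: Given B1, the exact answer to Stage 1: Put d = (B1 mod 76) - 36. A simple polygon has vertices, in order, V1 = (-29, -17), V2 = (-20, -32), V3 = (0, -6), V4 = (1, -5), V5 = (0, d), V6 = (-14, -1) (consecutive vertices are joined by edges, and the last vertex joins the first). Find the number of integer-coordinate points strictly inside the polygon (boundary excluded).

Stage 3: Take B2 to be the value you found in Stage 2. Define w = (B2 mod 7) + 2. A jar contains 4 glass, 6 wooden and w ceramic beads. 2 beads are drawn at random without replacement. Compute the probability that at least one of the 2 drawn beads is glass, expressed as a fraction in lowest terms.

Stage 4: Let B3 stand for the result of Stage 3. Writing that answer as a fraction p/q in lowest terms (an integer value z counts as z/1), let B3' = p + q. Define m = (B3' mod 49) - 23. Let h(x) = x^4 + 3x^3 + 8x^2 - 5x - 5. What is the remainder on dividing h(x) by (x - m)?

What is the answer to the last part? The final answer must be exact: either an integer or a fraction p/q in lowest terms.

79787

Stage 1: f(2) = 2*(8) - 2*(6) = 4; iterating: f(2)=4, f(3)=-8, f(4)=-24, f(5)=-32, f(6)=-16, f(7)=32, f(8)=96, f(9)=128, f(10)=64, f(11)=-128, f(12)=-384, f(13)=-512, f(14)=-256; answer -256
Stage 2: B1 = -256; d = 12; cross terms: (-29*-32 - -20*-17)=588, (-20*-6 - 0*-32)=120, (0*-5 - 1*-6)=6, (1*12 - 0*-5)=12, (0*-1 - -14*12)=168, (-14*-17 - -29*-1)=209; twice the area = |1103| = 1103; area = 1103/2; boundary points = 3 + 2 + 1 + 1 + 1 + 1 = 9; strictly interior points = area - boundary/2 + 1 = 548; answer 548
Stage 3: B2 = 548; w = 4; total draws C(14,2) = 91; complement C(10,2) = 45; favorable 91 - 45 = 46; P = 46/91; answer 46/91
Stage 4: B3 = 46/91; threaded value p + q = 137; m = 16; remainder = value at the root: 1*(16)^4 + 3*(16)^3 + 8*(16)^2 - 5*(16)^1 - 5 = (65536) + (12288) + (2048) + (-80) + (-5) = 79787; answer 79787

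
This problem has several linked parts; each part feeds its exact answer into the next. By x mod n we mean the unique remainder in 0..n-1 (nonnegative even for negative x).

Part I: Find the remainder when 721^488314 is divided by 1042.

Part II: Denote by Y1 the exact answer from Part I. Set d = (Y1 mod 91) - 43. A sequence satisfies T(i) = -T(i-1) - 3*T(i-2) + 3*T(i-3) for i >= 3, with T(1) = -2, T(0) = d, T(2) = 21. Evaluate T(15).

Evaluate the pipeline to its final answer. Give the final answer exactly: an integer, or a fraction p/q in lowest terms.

-226881

Part I: squarings mod 1042: 721^1=721, 721^2=925, 721^4=143, 721^8=651, 721^16=749, 721^32=405, 721^64=431, 721^128=285, 721^256=991, 721^512=517, 721^1024=537, 721^2048=777, 721^4096=411, 721^8192=117, 721^16384=143, 721^32768=651, 721^65536=749, 721^131072=405, 721^262144=431; 721^488314 = 721^2 * 721^8 * 721^16 * 721^32 * 721^64 * 721^256 * 721^512 * 721^4096 * 721^8192 * 721^16384 * 721^65536 * 721^131072 * 721^262144 = 547 (mod 1042); answer 547
Part II: Y1 = 547; d = -42; T(3) = -1*(21) - 3*(-2) + 3*(-42) = -141; iterating: T(3)=-141, T(4)=72, T(5)=414, T(6)=-1053, T(7)=27, T(8)=4374, T(9)=-7614, T(10)=-5427, T(11)=41391, T(12)=-47952, T(13)=-92502, T(14)=360531, T(15)=-226881; answer -226881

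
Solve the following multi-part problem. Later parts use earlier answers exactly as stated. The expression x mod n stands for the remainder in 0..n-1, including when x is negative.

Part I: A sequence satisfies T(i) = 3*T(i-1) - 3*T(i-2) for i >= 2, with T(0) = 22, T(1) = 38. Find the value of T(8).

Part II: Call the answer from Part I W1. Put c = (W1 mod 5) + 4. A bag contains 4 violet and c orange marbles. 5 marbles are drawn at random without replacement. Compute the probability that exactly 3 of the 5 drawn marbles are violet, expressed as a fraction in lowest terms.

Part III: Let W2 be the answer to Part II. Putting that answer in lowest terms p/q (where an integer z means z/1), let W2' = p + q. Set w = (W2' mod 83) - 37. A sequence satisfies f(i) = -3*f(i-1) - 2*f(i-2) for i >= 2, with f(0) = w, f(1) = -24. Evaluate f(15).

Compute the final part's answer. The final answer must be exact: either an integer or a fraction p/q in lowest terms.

-1015770

Part I: T(2) = 3*(38) - 3*(22) = 48; iterating: T(2)=48, T(3)=30, T(4)=-54, T(5)=-252, T(6)=-594, T(7)=-1026, T(8)=-1296; answer -1296
Part II: W1 = -1296; c = 8; total draws C(12,5) = 792; favorable C(4,3)*C(8,2) = 112; P = 14/99; answer 14/99
Part III: W2 = 14/99; threaded value p + q = 113; w = -7; f(2) = -3*(-24) - 2*(-7) = 86; iterating: f(2)=86, f(3)=-210, f(4)=458, f(5)=-954, f(6)=1946, f(7)=-3930, f(8)=7898, f(9)=-15834, f(10)=31706, f(11)=-63450, f(12)=126938, f(13)=-253914, f(14)=507866, f(15)=-1015770; answer -1015770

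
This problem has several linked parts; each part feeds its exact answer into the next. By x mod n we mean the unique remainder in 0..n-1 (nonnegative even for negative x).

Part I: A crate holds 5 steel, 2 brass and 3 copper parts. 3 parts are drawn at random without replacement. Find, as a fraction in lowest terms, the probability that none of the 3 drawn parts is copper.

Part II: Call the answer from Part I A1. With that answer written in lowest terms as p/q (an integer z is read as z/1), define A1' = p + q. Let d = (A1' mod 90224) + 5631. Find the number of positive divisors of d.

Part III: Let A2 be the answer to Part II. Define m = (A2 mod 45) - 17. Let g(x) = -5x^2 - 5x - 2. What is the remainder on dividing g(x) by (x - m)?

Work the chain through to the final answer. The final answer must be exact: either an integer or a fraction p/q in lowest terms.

-362

Part I: total draws C(10,3) = 120; favorable C(7,3) = 35; P = 7/24; answer 7/24
Part II: A1 = 7/24; threaded value p + q = 31; d = 5662; 5662 = 2 * 19 * 149; number of divisors = (1+1) * (1+1) * (1+1) = 8; answer 8
Part III: A2 = 8; m = -9; remainder = value at the root: -5*(-9)^2 - 5*(-9)^1 - 2 = (-405) + (45) + (-2) = -362; answer -362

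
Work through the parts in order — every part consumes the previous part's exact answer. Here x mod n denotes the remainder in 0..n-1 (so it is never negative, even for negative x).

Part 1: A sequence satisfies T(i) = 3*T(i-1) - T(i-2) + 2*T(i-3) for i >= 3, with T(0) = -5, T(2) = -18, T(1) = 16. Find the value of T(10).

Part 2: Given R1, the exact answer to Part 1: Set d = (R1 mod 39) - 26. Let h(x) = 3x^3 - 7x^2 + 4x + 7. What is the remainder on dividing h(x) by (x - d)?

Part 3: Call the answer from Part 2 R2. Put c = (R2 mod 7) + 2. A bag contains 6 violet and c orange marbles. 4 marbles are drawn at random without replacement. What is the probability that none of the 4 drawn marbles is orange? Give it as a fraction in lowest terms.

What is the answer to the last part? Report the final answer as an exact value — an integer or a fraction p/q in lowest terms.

1/14

Part 1: T(3) = 3*(-18) - 1*(16) + 2*(-5) = -80; iterating: T(3)=-80, T(4)=-190, T(5)=-526, T(6)=-1548, T(7)=-4498, T(8)=-12998, T(9)=-37592, T(10)=-108774; answer -108774
Part 2: R1 = -108774; d = 10; remainder = value at the root: 3*(10)^3 - 7*(10)^2 + 4*(10)^1 + 7 = (3000) + (-700) + (40) + (7) = 2347; answer 2347
Part 3: R2 = 2347; c = 4; total draws C(10,4) = 210; favorable C(6,4) = 15; P = 1/14; answer 1/14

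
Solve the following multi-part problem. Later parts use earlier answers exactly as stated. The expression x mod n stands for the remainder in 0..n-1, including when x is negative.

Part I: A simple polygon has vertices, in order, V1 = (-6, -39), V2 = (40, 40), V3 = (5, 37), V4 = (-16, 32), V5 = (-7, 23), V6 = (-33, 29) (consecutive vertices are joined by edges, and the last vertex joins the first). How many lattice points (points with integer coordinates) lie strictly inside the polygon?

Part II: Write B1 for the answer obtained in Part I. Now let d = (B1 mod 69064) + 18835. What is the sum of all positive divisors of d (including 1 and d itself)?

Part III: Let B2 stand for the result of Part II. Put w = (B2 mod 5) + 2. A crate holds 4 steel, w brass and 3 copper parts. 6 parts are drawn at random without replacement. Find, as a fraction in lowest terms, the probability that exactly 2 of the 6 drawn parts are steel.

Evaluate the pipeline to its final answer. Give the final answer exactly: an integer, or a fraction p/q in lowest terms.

Part I: cross terms: (-6*40 - 40*-39)=1320, (40*37 - 5*40)=1280, (5*32 - -16*37)=752, (-16*23 - -7*32)=-144, (-7*29 - -33*23)=556, (-33*-39 - -6*29)=1461; twice the area = |5225| = 5225; area = 5225/2; boundary points = 1 + 1 + 1 + 9 + 2 + 1 = 15; strictly interior points = area - boundary/2 + 1 = 2606; answer 2606
Part II: B1 = 2606; d = 21441; 21441 = 3 * 7 * 1021; sigma = (1 + 3) * (1 + 7) * (1 + 1021) = 4 * 8 * 1022 = 32704; answer 32704
Part III: B2 = 32704; w = 6; total draws C(13,6) = 1716; favorable C(4,2)*C(9,4) = 756; P = 63/143; answer 63/143

63/143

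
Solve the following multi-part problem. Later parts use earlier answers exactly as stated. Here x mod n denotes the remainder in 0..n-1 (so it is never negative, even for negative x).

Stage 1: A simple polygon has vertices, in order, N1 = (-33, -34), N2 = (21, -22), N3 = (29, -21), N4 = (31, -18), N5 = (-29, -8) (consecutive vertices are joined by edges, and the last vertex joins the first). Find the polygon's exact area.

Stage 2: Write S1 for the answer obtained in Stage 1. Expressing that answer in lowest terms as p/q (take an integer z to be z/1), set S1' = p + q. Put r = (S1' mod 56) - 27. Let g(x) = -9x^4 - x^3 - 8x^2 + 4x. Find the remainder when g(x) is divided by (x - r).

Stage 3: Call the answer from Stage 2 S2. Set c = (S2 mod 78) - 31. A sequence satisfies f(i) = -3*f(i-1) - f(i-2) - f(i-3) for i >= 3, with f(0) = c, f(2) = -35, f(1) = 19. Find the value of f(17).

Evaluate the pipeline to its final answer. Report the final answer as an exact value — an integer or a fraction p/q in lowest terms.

64404931

Stage 1: cross terms: (-33*-22 - 21*-34)=1440, (21*-21 - 29*-22)=197, (29*-18 - 31*-21)=129, (31*-8 - -29*-18)=-770, (-29*-34 - -33*-8)=722; twice the area = |1718| = 1718; area = 859; answer 859
Stage 2: S1 = 859; threaded value p + q = 860; r = -7; remainder = value at the root: -9*(-7)^4 - 1*(-7)^3 - 8*(-7)^2 + 4*(-7)^1 = (-21609) + (343) + (-392) + (-28) = -21686; answer -21686
Stage 3: S2 = -21686; c = 45; f(3) = -3*(-35) - 1*(19) - 1*(45) = 41; iterating: f(3)=41, f(4)=-107, f(5)=315, f(6)=-879, f(7)=2429, f(8)=-6723, f(9)=18619, f(10)=-51563, f(11)=142793, f(12)=-395435, f(13)=1095075, f(14)=-3032583, f(15)=8398109, f(16)=-23256819, f(17)=64404931; answer 64404931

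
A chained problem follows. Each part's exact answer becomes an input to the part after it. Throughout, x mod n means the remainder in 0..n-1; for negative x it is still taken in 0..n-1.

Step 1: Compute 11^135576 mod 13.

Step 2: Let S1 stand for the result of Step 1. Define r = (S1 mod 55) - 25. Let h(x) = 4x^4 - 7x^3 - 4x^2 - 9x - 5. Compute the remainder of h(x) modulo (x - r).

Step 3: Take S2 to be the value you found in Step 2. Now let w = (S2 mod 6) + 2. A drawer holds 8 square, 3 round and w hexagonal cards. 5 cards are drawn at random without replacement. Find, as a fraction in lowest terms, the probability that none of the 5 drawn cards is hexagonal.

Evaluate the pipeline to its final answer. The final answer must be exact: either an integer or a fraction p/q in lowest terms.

3/13

Step 1: squarings mod 13: 11^1=11, 11^2=4, 11^4=3, 11^8=9, 11^16=3, 11^32=9, 11^64=3, 11^128=9, 11^256=3, 11^512=9, 11^1024=3, 11^2048=9, 11^4096=3, 11^8192=9, 11^16384=3, 11^32768=9, 11^65536=3, 11^131072=9; 11^135576 = 11^8 * 11^16 * 11^128 * 11^256 * 11^4096 * 11^131072 = 1 (mod 13); answer 1
Step 2: S1 = 1; r = -24; remainder = value at the root: 4*(-24)^4 - 7*(-24)^3 - 4*(-24)^2 - 9*(-24)^1 - 5 = (1327104) + (96768) + (-2304) + (216) + (-5) = 1421779; answer 1421779
Step 3: S2 = 1421779; w = 3; total draws C(14,5) = 2002; favorable C(11,5) = 462; P = 3/13; answer 3/13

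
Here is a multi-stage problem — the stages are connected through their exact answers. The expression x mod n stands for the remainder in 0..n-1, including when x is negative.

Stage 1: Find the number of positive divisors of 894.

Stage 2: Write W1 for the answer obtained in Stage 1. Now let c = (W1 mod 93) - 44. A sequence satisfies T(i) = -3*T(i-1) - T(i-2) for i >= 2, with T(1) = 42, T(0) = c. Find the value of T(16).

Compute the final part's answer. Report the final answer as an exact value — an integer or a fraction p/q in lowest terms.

Stage 1: 894 = 2 * 3 * 149; number of divisors = (1+1) * (1+1) * (1+1) = 8; answer 8
Stage 2: W1 = 8; c = -36; T(2) = -3*(42) - 1*(-36) = -90; iterating: T(2)=-90, T(3)=228, T(4)=-594, T(5)=1554, T(6)=-4068, T(7)=10650, T(8)=-27882, T(9)=72996, T(10)=-191106, T(11)=500322, T(12)=-1309860, T(13)=3429258, T(14)=-8977914, T(15)=23504484, T(16)=-61535538; answer -61535538

-61535538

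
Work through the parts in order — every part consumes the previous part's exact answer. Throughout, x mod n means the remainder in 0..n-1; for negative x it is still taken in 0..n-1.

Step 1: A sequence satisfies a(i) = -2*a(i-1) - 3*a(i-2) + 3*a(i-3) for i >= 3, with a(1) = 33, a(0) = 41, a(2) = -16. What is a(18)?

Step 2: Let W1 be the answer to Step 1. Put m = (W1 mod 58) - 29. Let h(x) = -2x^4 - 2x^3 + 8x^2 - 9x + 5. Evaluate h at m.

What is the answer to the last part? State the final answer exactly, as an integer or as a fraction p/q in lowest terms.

Step 1: a(3) = -2*(-16) - 3*(33) + 3*(41) = 56; iterating: a(3)=56, a(4)=35, a(5)=-286, a(6)=635, a(7)=-307, a(8)=-2149, a(9)=7124, a(10)=-8722, a(11)=-10375, a(12)=68288, a(13)=-131617, a(14)=27245, a(15)=545225, a(16)=-1567036, a(17)=1580132, a(18)=3176519; answer 3176519
Step 2: W1 = 3176519; m = 4; -2*(4)^4 - 2*(4)^3 + 8*(4)^2 - 9*(4)^1 + 5 = (-512) + (-128) + (128) + (-36) + (5) = -543; answer -543

-543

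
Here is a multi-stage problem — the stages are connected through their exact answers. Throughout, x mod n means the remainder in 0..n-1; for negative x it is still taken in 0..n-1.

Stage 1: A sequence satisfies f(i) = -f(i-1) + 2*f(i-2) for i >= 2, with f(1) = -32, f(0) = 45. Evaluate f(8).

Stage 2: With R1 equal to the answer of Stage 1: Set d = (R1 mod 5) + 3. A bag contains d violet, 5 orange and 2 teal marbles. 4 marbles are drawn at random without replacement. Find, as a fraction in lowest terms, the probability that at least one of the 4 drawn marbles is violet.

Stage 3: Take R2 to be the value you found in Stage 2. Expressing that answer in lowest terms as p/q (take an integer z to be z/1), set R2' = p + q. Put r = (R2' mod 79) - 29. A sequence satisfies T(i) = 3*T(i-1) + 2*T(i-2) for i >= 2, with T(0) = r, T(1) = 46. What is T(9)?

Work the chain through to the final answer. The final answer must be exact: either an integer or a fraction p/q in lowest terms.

Stage 1: f(2) = -1*(-32) + 2*(45) = 122; iterating: f(2)=122, f(3)=-186, f(4)=430, f(5)=-802, f(6)=1662, f(7)=-3266, f(8)=6590; answer 6590
Stage 2: R1 = 6590; d = 3; total draws C(10,4) = 210; complement C(7,4) = 35; favorable 210 - 35 = 175; P = 5/6; answer 5/6
Stage 3: R2 = 5/6; threaded value p + q = 11; r = -18; T(2) = 3*(46) + 2*(-18) = 102; iterating: T(2)=102, T(3)=398, T(4)=1398, T(5)=4990, T(6)=17766, T(7)=63278, T(8)=225366, T(9)=802654; answer 802654

802654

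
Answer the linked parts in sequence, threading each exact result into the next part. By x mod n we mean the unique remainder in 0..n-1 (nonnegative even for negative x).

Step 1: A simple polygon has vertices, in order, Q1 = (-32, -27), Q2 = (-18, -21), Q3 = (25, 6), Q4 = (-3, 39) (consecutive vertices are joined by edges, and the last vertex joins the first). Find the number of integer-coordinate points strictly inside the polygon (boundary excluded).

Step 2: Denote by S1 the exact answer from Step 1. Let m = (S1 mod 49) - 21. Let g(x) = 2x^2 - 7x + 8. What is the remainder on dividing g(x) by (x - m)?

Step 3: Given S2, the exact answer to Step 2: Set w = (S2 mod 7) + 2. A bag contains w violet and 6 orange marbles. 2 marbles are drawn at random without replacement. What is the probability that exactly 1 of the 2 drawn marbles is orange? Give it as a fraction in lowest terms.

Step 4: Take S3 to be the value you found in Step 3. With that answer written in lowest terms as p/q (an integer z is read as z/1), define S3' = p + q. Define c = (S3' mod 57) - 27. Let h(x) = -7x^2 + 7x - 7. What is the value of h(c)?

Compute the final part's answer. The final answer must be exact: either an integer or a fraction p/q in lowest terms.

-147

Step 1: cross terms: (-32*-21 - -18*-27)=186, (-18*6 - 25*-21)=417, (25*39 - -3*6)=993, (-3*-27 - -32*39)=1329; twice the area = |2925| = 2925; area = 2925/2; boundary points = 2 + 1 + 1 + 1 = 5; strictly interior points = area - boundary/2 + 1 = 1461; answer 1461
Step 2: S1 = 1461; m = 19; remainder = value at the root: 2*(19)^2 - 7*(19)^1 + 8 = (722) + (-133) + (8) = 597; answer 597
Step 3: S2 = 597; w = 4; total draws C(10,2) = 45; favorable C(6,1)*C(4,1) = 24; P = 8/15; answer 8/15
Step 4: S3 = 8/15; threaded value p + q = 23; c = -4; -7*(-4)^2 + 7*(-4)^1 - 7 = (-112) + (-28) + (-7) = -147; answer -147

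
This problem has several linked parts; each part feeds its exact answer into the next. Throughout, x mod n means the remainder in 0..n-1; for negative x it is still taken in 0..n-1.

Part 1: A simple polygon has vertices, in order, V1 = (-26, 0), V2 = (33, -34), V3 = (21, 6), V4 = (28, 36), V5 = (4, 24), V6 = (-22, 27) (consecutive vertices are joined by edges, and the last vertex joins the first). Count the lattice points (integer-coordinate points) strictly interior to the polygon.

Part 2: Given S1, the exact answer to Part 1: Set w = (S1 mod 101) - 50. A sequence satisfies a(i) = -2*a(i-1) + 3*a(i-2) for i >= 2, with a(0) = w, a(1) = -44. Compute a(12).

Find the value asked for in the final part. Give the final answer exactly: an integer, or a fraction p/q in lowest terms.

Part 1: cross terms: (-26*-34 - 33*0)=884, (33*6 - 21*-34)=912, (21*36 - 28*6)=588, (28*24 - 4*36)=528, (4*27 - -22*24)=636, (-22*0 - -26*27)=702; twice the area = |4250| = 4250; area = 2125; boundary points = 1 + 4 + 1 + 12 + 1 + 1 = 20; strictly interior points = area - boundary/2 + 1 = 2116; answer 2116
Part 2: S1 = 2116; w = 46; a(2) = -2*(-44) + 3*(46) = 226; iterating: a(2)=226, a(3)=-584, a(4)=1846, a(5)=-5444, a(6)=16426, a(7)=-49184, a(8)=147646, a(9)=-442844, a(10)=1328626, a(11)=-3985784, a(12)=11957446; answer 11957446

11957446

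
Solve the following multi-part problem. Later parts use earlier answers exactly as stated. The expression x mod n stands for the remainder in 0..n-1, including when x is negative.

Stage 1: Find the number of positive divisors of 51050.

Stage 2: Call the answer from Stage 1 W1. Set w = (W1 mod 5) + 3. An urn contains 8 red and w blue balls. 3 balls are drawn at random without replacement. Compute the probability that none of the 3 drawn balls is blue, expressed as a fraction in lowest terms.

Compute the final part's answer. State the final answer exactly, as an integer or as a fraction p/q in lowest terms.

Stage 1: 51050 = 2 * 5^2 * 1021; number of divisors = (1+1) * (2+1) * (1+1) = 12; answer 12
Stage 2: W1 = 12; w = 5; total draws C(13,3) = 286; favorable C(8,3) = 56; P = 28/143; answer 28/143

28/143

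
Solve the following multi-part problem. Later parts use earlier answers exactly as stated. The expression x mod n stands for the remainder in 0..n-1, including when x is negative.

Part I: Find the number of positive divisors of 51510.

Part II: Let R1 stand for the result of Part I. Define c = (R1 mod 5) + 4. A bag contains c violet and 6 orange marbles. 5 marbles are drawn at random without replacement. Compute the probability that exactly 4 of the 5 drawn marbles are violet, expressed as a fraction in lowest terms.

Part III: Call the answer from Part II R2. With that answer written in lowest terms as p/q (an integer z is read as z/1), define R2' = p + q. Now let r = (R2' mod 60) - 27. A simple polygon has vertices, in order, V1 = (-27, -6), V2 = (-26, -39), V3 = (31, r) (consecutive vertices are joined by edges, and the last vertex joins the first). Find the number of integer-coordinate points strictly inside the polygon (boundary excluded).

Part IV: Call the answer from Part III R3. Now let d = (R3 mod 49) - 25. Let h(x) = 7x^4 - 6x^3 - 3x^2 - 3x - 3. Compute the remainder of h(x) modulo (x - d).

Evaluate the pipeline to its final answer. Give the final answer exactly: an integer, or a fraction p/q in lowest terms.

251815

Part I: 51510 = 2 * 3 * 5 * 17 * 101; number of divisors = (1+1) * (1+1) * (1+1) * (1+1) * (1+1) = 32; answer 32
Part II: R1 = 32; c = 6; total draws C(12,5) = 792; favorable C(6,4)*C(6,1) = 90; P = 5/44; answer 5/44
Part III: R2 = 5/44; threaded value p + q = 49; r = 22; cross terms: (-27*-39 - -26*-6)=897, (-26*22 - 31*-39)=637, (31*-6 - -27*22)=408; twice the area = |1942| = 1942; area = 971; boundary points = 1 + 1 + 2 = 4; strictly interior points = area - boundary/2 + 1 = 970; answer 970
Part IV: R3 = 970; d = 14; remainder = value at the root: 7*(14)^4 - 6*(14)^3 - 3*(14)^2 - 3*(14)^1 - 3 = (268912) + (-16464) + (-588) + (-42) + (-3) = 251815; answer 251815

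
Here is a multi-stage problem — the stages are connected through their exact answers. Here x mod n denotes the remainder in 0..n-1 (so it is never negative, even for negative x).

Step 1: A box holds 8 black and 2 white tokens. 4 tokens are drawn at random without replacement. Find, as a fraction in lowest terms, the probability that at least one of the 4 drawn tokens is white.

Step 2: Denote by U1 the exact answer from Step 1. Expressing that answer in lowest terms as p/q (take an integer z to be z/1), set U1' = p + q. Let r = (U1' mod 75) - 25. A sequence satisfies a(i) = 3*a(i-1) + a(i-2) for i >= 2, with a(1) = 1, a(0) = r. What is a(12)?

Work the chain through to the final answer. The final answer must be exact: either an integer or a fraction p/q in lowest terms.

Step 1: total draws C(10,4) = 210; complement C(8,4) = 70; favorable 210 - 70 = 140; P = 2/3; answer 2/3
Step 2: U1 = 2/3; threaded value p + q = 5; r = -20; a(2) = 3*(1) + 1*(-20) = -17; iterating: a(2)=-17, a(3)=-50, a(4)=-167, a(5)=-551, a(6)=-1820, a(7)=-6011, a(8)=-19853, a(9)=-65570, a(10)=-216563, a(11)=-715259, a(12)=-2362340; answer -2362340

-2362340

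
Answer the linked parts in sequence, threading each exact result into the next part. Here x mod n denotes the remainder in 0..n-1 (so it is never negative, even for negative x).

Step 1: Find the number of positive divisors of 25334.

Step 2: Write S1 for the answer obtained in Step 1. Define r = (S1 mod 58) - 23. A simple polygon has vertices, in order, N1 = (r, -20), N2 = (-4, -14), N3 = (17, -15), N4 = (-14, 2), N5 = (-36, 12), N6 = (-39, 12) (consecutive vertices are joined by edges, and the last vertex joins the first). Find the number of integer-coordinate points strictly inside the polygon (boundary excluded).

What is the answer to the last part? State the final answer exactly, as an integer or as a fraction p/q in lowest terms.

Step 1: 25334 = 2 * 53 * 239; number of divisors = (1+1) * (1+1) * (1+1) = 8; answer 8
Step 2: S1 = 8; r = -15; cross terms: (-15*-14 - -4*-20)=130, (-4*-15 - 17*-14)=298, (17*2 - -14*-15)=-176, (-14*12 - -36*2)=-96, (-36*12 - -39*12)=36, (-39*-20 - -15*12)=960; twice the area = |1152| = 1152; area = 576; boundary points = 1 + 1 + 1 + 2 + 3 + 8 = 16; strictly interior points = area - boundary/2 + 1 = 569; answer 569

569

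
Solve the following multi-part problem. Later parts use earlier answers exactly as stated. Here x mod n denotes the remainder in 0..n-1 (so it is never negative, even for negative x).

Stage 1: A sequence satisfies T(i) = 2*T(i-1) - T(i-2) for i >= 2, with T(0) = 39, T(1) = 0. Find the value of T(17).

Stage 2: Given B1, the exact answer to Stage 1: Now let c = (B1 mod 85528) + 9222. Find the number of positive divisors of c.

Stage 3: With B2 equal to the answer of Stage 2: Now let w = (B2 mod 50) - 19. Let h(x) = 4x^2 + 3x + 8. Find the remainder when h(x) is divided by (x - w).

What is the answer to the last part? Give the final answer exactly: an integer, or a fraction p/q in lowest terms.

Stage 1: T(2) = 2*(0) - 1*(39) = -39; iterating: T(2)=-39, T(3)=-78, T(4)=-117, T(5)=-156, T(6)=-195, T(7)=-234, T(8)=-273, T(9)=-312, T(10)=-351, T(11)=-390, T(12)=-429, T(13)=-468, T(14)=-507, T(15)=-546, T(16)=-585, T(17)=-624; answer -624
Stage 2: B1 = -624; c = 94126; 94126 = 2 * 19 * 2477; number of divisors = (1+1) * (1+1) * (1+1) = 8; answer 8
Stage 3: B2 = 8; w = -11; remainder = value at the root: 4*(-11)^2 + 3*(-11)^1 + 8 = (484) + (-33) + (8) = 459; answer 459

459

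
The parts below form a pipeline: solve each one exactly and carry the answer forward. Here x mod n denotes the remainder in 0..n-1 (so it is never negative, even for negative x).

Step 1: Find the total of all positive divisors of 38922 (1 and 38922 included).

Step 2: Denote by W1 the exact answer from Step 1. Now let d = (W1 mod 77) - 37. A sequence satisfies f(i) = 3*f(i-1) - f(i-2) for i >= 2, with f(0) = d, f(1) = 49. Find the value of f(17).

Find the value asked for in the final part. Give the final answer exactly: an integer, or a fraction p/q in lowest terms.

207557266

Step 1: 38922 = 2 * 3 * 13 * 499; sigma = (1 + 2) * (1 + 3) * (1 + 13) * (1 + 499) = 3 * 4 * 14 * 500 = 84000; answer 84000
Step 2: W1 = 84000; d = 33; f(2) = 3*(49) - 1*(33) = 114; iterating: f(2)=114, f(3)=293, f(4)=765, f(5)=2002, f(6)=5241, f(7)=13721, f(8)=35922, f(9)=94045, f(10)=246213, f(11)=644594, f(12)=1687569, f(13)=4418113, f(14)=11566770, f(15)=30282197, f(16)=79279821, f(17)=207557266; answer 207557266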